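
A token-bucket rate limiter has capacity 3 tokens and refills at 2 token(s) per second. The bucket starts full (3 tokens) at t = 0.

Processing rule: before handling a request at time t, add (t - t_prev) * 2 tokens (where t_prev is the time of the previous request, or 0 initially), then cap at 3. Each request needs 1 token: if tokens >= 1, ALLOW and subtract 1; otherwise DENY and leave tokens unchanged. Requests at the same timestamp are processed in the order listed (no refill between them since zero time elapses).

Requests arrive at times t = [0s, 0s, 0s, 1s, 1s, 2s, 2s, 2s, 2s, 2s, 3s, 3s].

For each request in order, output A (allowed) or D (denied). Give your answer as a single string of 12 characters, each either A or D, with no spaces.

Answer: AAAAAAADDDAA

Derivation:
Simulating step by step:
  req#1 t=0s: ALLOW
  req#2 t=0s: ALLOW
  req#3 t=0s: ALLOW
  req#4 t=1s: ALLOW
  req#5 t=1s: ALLOW
  req#6 t=2s: ALLOW
  req#7 t=2s: ALLOW
  req#8 t=2s: DENY
  req#9 t=2s: DENY
  req#10 t=2s: DENY
  req#11 t=3s: ALLOW
  req#12 t=3s: ALLOW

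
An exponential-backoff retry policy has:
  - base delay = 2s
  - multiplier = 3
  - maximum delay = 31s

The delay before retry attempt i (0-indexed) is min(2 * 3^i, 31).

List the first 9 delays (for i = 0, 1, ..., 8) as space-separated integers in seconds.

Answer: 2 6 18 31 31 31 31 31 31

Derivation:
Computing each delay:
  i=0: min(2*3^0, 31) = 2
  i=1: min(2*3^1, 31) = 6
  i=2: min(2*3^2, 31) = 18
  i=3: min(2*3^3, 31) = 31
  i=4: min(2*3^4, 31) = 31
  i=5: min(2*3^5, 31) = 31
  i=6: min(2*3^6, 31) = 31
  i=7: min(2*3^7, 31) = 31
  i=8: min(2*3^8, 31) = 31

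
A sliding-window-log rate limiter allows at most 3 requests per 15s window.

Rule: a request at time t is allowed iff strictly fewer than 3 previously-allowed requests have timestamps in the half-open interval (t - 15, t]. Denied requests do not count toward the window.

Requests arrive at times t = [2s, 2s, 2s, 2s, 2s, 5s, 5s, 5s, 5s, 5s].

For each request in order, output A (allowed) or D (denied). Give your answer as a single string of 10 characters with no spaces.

Answer: AAADDDDDDD

Derivation:
Tracking allowed requests in the window:
  req#1 t=2s: ALLOW
  req#2 t=2s: ALLOW
  req#3 t=2s: ALLOW
  req#4 t=2s: DENY
  req#5 t=2s: DENY
  req#6 t=5s: DENY
  req#7 t=5s: DENY
  req#8 t=5s: DENY
  req#9 t=5s: DENY
  req#10 t=5s: DENY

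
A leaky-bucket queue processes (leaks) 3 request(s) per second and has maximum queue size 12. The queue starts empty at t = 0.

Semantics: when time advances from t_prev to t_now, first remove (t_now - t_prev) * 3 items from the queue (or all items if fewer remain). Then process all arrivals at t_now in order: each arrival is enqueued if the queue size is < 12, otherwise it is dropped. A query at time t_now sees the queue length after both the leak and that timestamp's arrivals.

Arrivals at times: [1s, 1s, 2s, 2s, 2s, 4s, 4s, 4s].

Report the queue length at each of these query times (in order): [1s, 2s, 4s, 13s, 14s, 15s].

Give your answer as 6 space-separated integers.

Queue lengths at query times:
  query t=1s: backlog = 2
  query t=2s: backlog = 3
  query t=4s: backlog = 3
  query t=13s: backlog = 0
  query t=14s: backlog = 0
  query t=15s: backlog = 0

Answer: 2 3 3 0 0 0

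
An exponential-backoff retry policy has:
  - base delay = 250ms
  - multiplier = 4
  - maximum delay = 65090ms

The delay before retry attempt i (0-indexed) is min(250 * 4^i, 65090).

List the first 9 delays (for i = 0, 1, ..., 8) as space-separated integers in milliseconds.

Computing each delay:
  i=0: min(250*4^0, 65090) = 250
  i=1: min(250*4^1, 65090) = 1000
  i=2: min(250*4^2, 65090) = 4000
  i=3: min(250*4^3, 65090) = 16000
  i=4: min(250*4^4, 65090) = 64000
  i=5: min(250*4^5, 65090) = 65090
  i=6: min(250*4^6, 65090) = 65090
  i=7: min(250*4^7, 65090) = 65090
  i=8: min(250*4^8, 65090) = 65090

Answer: 250 1000 4000 16000 64000 65090 65090 65090 65090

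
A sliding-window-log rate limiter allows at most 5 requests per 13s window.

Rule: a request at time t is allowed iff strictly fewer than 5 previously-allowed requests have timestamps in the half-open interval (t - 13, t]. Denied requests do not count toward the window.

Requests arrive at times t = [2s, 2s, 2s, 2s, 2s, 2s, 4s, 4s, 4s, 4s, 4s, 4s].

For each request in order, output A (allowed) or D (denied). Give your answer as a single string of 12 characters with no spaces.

Answer: AAAAADDDDDDD

Derivation:
Tracking allowed requests in the window:
  req#1 t=2s: ALLOW
  req#2 t=2s: ALLOW
  req#3 t=2s: ALLOW
  req#4 t=2s: ALLOW
  req#5 t=2s: ALLOW
  req#6 t=2s: DENY
  req#7 t=4s: DENY
  req#8 t=4s: DENY
  req#9 t=4s: DENY
  req#10 t=4s: DENY
  req#11 t=4s: DENY
  req#12 t=4s: DENY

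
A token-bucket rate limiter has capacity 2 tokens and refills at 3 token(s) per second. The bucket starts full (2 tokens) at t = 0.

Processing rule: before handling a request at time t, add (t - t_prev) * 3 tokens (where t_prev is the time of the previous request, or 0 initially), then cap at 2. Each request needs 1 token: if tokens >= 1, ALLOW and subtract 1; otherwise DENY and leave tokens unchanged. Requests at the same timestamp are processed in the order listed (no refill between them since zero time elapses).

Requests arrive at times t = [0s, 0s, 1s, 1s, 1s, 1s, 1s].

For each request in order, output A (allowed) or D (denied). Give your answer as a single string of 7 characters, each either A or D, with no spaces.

Answer: AAAADDD

Derivation:
Simulating step by step:
  req#1 t=0s: ALLOW
  req#2 t=0s: ALLOW
  req#3 t=1s: ALLOW
  req#4 t=1s: ALLOW
  req#5 t=1s: DENY
  req#6 t=1s: DENY
  req#7 t=1s: DENY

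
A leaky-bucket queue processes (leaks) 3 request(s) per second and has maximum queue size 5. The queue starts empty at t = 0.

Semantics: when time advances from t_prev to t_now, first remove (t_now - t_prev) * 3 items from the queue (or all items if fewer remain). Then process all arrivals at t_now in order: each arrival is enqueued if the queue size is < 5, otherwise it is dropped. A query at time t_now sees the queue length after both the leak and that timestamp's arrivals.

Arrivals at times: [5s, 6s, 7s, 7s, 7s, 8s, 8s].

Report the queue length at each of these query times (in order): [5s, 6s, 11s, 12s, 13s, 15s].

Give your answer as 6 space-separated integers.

Answer: 1 1 0 0 0 0

Derivation:
Queue lengths at query times:
  query t=5s: backlog = 1
  query t=6s: backlog = 1
  query t=11s: backlog = 0
  query t=12s: backlog = 0
  query t=13s: backlog = 0
  query t=15s: backlog = 0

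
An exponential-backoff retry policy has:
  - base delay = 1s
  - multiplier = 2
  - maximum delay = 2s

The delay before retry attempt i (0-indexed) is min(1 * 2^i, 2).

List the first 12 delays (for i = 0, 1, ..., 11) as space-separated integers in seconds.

Answer: 1 2 2 2 2 2 2 2 2 2 2 2

Derivation:
Computing each delay:
  i=0: min(1*2^0, 2) = 1
  i=1: min(1*2^1, 2) = 2
  i=2: min(1*2^2, 2) = 2
  i=3: min(1*2^3, 2) = 2
  i=4: min(1*2^4, 2) = 2
  i=5: min(1*2^5, 2) = 2
  i=6: min(1*2^6, 2) = 2
  i=7: min(1*2^7, 2) = 2
  i=8: min(1*2^8, 2) = 2
  i=9: min(1*2^9, 2) = 2
  i=10: min(1*2^10, 2) = 2
  i=11: min(1*2^11, 2) = 2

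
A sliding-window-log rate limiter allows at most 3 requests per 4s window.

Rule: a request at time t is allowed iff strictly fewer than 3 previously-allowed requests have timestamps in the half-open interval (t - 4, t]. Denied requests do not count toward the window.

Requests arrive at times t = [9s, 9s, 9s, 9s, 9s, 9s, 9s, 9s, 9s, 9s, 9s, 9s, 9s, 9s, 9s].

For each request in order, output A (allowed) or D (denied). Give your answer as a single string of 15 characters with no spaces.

Answer: AAADDDDDDDDDDDD

Derivation:
Tracking allowed requests in the window:
  req#1 t=9s: ALLOW
  req#2 t=9s: ALLOW
  req#3 t=9s: ALLOW
  req#4 t=9s: DENY
  req#5 t=9s: DENY
  req#6 t=9s: DENY
  req#7 t=9s: DENY
  req#8 t=9s: DENY
  req#9 t=9s: DENY
  req#10 t=9s: DENY
  req#11 t=9s: DENY
  req#12 t=9s: DENY
  req#13 t=9s: DENY
  req#14 t=9s: DENY
  req#15 t=9s: DENY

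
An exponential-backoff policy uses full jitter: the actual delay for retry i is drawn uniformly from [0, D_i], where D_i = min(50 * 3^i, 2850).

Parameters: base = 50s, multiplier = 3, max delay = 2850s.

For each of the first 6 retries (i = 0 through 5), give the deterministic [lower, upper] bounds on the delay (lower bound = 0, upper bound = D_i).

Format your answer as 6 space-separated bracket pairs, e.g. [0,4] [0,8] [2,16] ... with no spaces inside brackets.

Answer: [0,50] [0,150] [0,450] [0,1350] [0,2850] [0,2850]

Derivation:
Computing bounds per retry:
  i=0: D_i=min(50*3^0,2850)=50, bounds=[0,50]
  i=1: D_i=min(50*3^1,2850)=150, bounds=[0,150]
  i=2: D_i=min(50*3^2,2850)=450, bounds=[0,450]
  i=3: D_i=min(50*3^3,2850)=1350, bounds=[0,1350]
  i=4: D_i=min(50*3^4,2850)=2850, bounds=[0,2850]
  i=5: D_i=min(50*3^5,2850)=2850, bounds=[0,2850]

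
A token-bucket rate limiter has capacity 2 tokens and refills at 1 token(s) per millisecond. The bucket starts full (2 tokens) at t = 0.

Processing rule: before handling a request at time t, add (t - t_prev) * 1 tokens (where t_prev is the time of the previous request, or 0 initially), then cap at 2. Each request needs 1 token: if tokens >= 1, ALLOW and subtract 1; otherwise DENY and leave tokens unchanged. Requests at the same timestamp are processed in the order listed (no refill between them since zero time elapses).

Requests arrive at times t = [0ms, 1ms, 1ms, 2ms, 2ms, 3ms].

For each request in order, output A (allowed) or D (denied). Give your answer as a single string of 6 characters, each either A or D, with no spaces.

Simulating step by step:
  req#1 t=0ms: ALLOW
  req#2 t=1ms: ALLOW
  req#3 t=1ms: ALLOW
  req#4 t=2ms: ALLOW
  req#5 t=2ms: DENY
  req#6 t=3ms: ALLOW

Answer: AAAADA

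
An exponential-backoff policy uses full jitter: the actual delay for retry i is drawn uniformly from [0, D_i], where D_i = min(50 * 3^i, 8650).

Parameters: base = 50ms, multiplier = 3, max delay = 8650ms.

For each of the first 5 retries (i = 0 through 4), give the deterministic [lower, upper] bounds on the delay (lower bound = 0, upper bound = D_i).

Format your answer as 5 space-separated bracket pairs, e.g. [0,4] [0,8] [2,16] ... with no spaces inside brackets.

Computing bounds per retry:
  i=0: D_i=min(50*3^0,8650)=50, bounds=[0,50]
  i=1: D_i=min(50*3^1,8650)=150, bounds=[0,150]
  i=2: D_i=min(50*3^2,8650)=450, bounds=[0,450]
  i=3: D_i=min(50*3^3,8650)=1350, bounds=[0,1350]
  i=4: D_i=min(50*3^4,8650)=4050, bounds=[0,4050]

Answer: [0,50] [0,150] [0,450] [0,1350] [0,4050]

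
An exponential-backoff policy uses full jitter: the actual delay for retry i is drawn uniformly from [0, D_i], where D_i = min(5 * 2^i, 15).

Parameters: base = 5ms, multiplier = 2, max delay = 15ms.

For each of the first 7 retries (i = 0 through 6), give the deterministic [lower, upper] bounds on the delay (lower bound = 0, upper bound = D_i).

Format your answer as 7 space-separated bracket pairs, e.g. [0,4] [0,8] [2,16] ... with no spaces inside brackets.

Computing bounds per retry:
  i=0: D_i=min(5*2^0,15)=5, bounds=[0,5]
  i=1: D_i=min(5*2^1,15)=10, bounds=[0,10]
  i=2: D_i=min(5*2^2,15)=15, bounds=[0,15]
  i=3: D_i=min(5*2^3,15)=15, bounds=[0,15]
  i=4: D_i=min(5*2^4,15)=15, bounds=[0,15]
  i=5: D_i=min(5*2^5,15)=15, bounds=[0,15]
  i=6: D_i=min(5*2^6,15)=15, bounds=[0,15]

Answer: [0,5] [0,10] [0,15] [0,15] [0,15] [0,15] [0,15]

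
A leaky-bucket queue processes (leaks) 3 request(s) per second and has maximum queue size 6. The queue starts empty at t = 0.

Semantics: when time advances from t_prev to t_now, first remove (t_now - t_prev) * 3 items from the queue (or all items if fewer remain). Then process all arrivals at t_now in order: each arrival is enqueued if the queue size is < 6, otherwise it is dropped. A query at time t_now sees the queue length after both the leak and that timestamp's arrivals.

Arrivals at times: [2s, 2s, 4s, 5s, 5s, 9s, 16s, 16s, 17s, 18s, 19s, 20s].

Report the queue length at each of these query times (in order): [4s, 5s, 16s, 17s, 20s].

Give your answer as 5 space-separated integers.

Answer: 1 2 2 1 1

Derivation:
Queue lengths at query times:
  query t=4s: backlog = 1
  query t=5s: backlog = 2
  query t=16s: backlog = 2
  query t=17s: backlog = 1
  query t=20s: backlog = 1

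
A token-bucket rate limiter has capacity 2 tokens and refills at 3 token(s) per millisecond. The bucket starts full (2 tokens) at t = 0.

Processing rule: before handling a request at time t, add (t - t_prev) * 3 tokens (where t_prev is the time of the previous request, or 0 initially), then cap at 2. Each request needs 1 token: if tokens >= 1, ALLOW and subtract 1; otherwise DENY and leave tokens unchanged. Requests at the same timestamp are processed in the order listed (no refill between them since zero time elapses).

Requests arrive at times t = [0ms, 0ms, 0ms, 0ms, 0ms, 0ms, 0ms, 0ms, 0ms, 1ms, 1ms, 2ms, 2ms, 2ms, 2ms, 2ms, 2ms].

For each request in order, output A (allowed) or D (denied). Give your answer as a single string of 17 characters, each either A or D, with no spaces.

Simulating step by step:
  req#1 t=0ms: ALLOW
  req#2 t=0ms: ALLOW
  req#3 t=0ms: DENY
  req#4 t=0ms: DENY
  req#5 t=0ms: DENY
  req#6 t=0ms: DENY
  req#7 t=0ms: DENY
  req#8 t=0ms: DENY
  req#9 t=0ms: DENY
  req#10 t=1ms: ALLOW
  req#11 t=1ms: ALLOW
  req#12 t=2ms: ALLOW
  req#13 t=2ms: ALLOW
  req#14 t=2ms: DENY
  req#15 t=2ms: DENY
  req#16 t=2ms: DENY
  req#17 t=2ms: DENY

Answer: AADDDDDDDAAAADDDD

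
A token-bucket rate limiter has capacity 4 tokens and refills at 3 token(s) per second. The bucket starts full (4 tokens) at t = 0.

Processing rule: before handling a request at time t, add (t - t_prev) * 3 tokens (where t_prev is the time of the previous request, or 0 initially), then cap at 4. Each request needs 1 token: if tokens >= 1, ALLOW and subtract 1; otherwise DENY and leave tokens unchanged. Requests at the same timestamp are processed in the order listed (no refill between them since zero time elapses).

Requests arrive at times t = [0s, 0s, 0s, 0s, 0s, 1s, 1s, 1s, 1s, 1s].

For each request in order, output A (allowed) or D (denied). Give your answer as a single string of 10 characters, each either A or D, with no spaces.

Answer: AAAADAAADD

Derivation:
Simulating step by step:
  req#1 t=0s: ALLOW
  req#2 t=0s: ALLOW
  req#3 t=0s: ALLOW
  req#4 t=0s: ALLOW
  req#5 t=0s: DENY
  req#6 t=1s: ALLOW
  req#7 t=1s: ALLOW
  req#8 t=1s: ALLOW
  req#9 t=1s: DENY
  req#10 t=1s: DENY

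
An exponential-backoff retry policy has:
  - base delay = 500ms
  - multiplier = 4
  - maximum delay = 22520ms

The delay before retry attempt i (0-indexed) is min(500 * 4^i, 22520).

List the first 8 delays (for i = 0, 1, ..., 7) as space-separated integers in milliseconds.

Computing each delay:
  i=0: min(500*4^0, 22520) = 500
  i=1: min(500*4^1, 22520) = 2000
  i=2: min(500*4^2, 22520) = 8000
  i=3: min(500*4^3, 22520) = 22520
  i=4: min(500*4^4, 22520) = 22520
  i=5: min(500*4^5, 22520) = 22520
  i=6: min(500*4^6, 22520) = 22520
  i=7: min(500*4^7, 22520) = 22520

Answer: 500 2000 8000 22520 22520 22520 22520 22520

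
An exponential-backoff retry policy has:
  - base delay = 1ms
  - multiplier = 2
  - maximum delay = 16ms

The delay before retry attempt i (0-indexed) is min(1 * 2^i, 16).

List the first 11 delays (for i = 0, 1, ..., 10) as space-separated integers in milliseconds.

Answer: 1 2 4 8 16 16 16 16 16 16 16

Derivation:
Computing each delay:
  i=0: min(1*2^0, 16) = 1
  i=1: min(1*2^1, 16) = 2
  i=2: min(1*2^2, 16) = 4
  i=3: min(1*2^3, 16) = 8
  i=4: min(1*2^4, 16) = 16
  i=5: min(1*2^5, 16) = 16
  i=6: min(1*2^6, 16) = 16
  i=7: min(1*2^7, 16) = 16
  i=8: min(1*2^8, 16) = 16
  i=9: min(1*2^9, 16) = 16
  i=10: min(1*2^10, 16) = 16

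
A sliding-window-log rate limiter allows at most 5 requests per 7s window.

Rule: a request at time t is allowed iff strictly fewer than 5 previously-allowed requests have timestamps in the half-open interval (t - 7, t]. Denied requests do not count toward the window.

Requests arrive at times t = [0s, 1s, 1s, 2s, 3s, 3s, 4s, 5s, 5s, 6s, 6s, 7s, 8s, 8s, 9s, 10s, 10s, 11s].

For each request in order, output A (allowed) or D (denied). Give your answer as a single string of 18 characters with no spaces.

Tracking allowed requests in the window:
  req#1 t=0s: ALLOW
  req#2 t=1s: ALLOW
  req#3 t=1s: ALLOW
  req#4 t=2s: ALLOW
  req#5 t=3s: ALLOW
  req#6 t=3s: DENY
  req#7 t=4s: DENY
  req#8 t=5s: DENY
  req#9 t=5s: DENY
  req#10 t=6s: DENY
  req#11 t=6s: DENY
  req#12 t=7s: ALLOW
  req#13 t=8s: ALLOW
  req#14 t=8s: ALLOW
  req#15 t=9s: ALLOW
  req#16 t=10s: ALLOW
  req#17 t=10s: DENY
  req#18 t=11s: DENY

Answer: AAAAADDDDDDAAAAADD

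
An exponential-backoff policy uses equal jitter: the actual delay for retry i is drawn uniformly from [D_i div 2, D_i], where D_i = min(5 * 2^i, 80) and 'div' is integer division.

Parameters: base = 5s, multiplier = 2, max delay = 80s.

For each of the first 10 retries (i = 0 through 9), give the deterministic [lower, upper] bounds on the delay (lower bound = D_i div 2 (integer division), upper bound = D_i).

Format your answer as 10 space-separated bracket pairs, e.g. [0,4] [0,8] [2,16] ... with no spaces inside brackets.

Computing bounds per retry:
  i=0: D_i=min(5*2^0,80)=5, bounds=[2,5]
  i=1: D_i=min(5*2^1,80)=10, bounds=[5,10]
  i=2: D_i=min(5*2^2,80)=20, bounds=[10,20]
  i=3: D_i=min(5*2^3,80)=40, bounds=[20,40]
  i=4: D_i=min(5*2^4,80)=80, bounds=[40,80]
  i=5: D_i=min(5*2^5,80)=80, bounds=[40,80]
  i=6: D_i=min(5*2^6,80)=80, bounds=[40,80]
  i=7: D_i=min(5*2^7,80)=80, bounds=[40,80]
  i=8: D_i=min(5*2^8,80)=80, bounds=[40,80]
  i=9: D_i=min(5*2^9,80)=80, bounds=[40,80]

Answer: [2,5] [5,10] [10,20] [20,40] [40,80] [40,80] [40,80] [40,80] [40,80] [40,80]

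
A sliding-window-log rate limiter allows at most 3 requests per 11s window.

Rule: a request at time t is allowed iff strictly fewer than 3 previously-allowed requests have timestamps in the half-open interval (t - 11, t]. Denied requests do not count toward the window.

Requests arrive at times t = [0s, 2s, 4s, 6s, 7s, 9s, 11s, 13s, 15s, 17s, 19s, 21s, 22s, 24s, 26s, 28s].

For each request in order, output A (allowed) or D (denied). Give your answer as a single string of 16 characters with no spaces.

Tracking allowed requests in the window:
  req#1 t=0s: ALLOW
  req#2 t=2s: ALLOW
  req#3 t=4s: ALLOW
  req#4 t=6s: DENY
  req#5 t=7s: DENY
  req#6 t=9s: DENY
  req#7 t=11s: ALLOW
  req#8 t=13s: ALLOW
  req#9 t=15s: ALLOW
  req#10 t=17s: DENY
  req#11 t=19s: DENY
  req#12 t=21s: DENY
  req#13 t=22s: ALLOW
  req#14 t=24s: ALLOW
  req#15 t=26s: ALLOW
  req#16 t=28s: DENY

Answer: AAADDDAAADDDAAAD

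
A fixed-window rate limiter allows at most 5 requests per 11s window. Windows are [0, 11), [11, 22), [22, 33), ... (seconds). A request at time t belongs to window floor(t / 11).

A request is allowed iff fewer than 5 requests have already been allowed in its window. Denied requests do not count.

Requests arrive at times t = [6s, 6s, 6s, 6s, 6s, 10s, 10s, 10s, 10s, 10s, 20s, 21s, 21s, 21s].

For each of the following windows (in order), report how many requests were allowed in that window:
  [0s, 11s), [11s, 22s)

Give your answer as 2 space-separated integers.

Answer: 5 4

Derivation:
Processing requests:
  req#1 t=6s (window 0): ALLOW
  req#2 t=6s (window 0): ALLOW
  req#3 t=6s (window 0): ALLOW
  req#4 t=6s (window 0): ALLOW
  req#5 t=6s (window 0): ALLOW
  req#6 t=10s (window 0): DENY
  req#7 t=10s (window 0): DENY
  req#8 t=10s (window 0): DENY
  req#9 t=10s (window 0): DENY
  req#10 t=10s (window 0): DENY
  req#11 t=20s (window 1): ALLOW
  req#12 t=21s (window 1): ALLOW
  req#13 t=21s (window 1): ALLOW
  req#14 t=21s (window 1): ALLOW

Allowed counts by window: 5 4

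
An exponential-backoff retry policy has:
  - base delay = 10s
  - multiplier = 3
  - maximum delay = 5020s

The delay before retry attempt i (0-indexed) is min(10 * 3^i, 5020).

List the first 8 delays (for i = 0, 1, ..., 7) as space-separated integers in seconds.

Computing each delay:
  i=0: min(10*3^0, 5020) = 10
  i=1: min(10*3^1, 5020) = 30
  i=2: min(10*3^2, 5020) = 90
  i=3: min(10*3^3, 5020) = 270
  i=4: min(10*3^4, 5020) = 810
  i=5: min(10*3^5, 5020) = 2430
  i=6: min(10*3^6, 5020) = 5020
  i=7: min(10*3^7, 5020) = 5020

Answer: 10 30 90 270 810 2430 5020 5020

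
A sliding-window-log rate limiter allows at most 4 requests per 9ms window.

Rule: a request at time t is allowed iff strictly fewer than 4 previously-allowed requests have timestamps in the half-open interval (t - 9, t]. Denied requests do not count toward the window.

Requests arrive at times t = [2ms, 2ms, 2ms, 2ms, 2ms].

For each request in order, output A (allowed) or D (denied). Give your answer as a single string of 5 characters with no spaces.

Tracking allowed requests in the window:
  req#1 t=2ms: ALLOW
  req#2 t=2ms: ALLOW
  req#3 t=2ms: ALLOW
  req#4 t=2ms: ALLOW
  req#5 t=2ms: DENY

Answer: AAAAD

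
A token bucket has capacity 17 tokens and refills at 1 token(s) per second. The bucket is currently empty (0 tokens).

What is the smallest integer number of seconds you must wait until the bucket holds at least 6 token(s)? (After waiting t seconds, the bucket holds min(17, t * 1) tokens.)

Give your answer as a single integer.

Answer: 6

Derivation:
Need t * 1 >= 6, so t >= 6/1.
Smallest integer t = ceil(6/1) = 6.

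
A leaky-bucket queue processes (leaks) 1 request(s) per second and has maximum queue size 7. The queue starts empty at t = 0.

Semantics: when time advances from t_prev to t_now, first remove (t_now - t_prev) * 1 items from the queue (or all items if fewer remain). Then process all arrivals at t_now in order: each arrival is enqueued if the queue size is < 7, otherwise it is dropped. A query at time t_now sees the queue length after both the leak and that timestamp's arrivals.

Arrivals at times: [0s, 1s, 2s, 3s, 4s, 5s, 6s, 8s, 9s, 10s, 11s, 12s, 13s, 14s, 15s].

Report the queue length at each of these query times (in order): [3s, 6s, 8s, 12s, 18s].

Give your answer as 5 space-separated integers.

Queue lengths at query times:
  query t=3s: backlog = 1
  query t=6s: backlog = 1
  query t=8s: backlog = 1
  query t=12s: backlog = 1
  query t=18s: backlog = 0

Answer: 1 1 1 1 0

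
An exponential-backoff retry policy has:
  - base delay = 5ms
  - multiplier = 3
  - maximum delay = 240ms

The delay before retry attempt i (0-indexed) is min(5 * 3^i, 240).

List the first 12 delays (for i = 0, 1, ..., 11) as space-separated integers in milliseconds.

Answer: 5 15 45 135 240 240 240 240 240 240 240 240

Derivation:
Computing each delay:
  i=0: min(5*3^0, 240) = 5
  i=1: min(5*3^1, 240) = 15
  i=2: min(5*3^2, 240) = 45
  i=3: min(5*3^3, 240) = 135
  i=4: min(5*3^4, 240) = 240
  i=5: min(5*3^5, 240) = 240
  i=6: min(5*3^6, 240) = 240
  i=7: min(5*3^7, 240) = 240
  i=8: min(5*3^8, 240) = 240
  i=9: min(5*3^9, 240) = 240
  i=10: min(5*3^10, 240) = 240
  i=11: min(5*3^11, 240) = 240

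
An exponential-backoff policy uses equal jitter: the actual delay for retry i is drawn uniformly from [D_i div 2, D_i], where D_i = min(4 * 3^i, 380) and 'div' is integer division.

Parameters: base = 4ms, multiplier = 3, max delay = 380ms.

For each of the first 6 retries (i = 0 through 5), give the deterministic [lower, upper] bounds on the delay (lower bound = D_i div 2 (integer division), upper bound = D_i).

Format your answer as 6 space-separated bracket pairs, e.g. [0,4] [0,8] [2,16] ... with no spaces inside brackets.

Computing bounds per retry:
  i=0: D_i=min(4*3^0,380)=4, bounds=[2,4]
  i=1: D_i=min(4*3^1,380)=12, bounds=[6,12]
  i=2: D_i=min(4*3^2,380)=36, bounds=[18,36]
  i=3: D_i=min(4*3^3,380)=108, bounds=[54,108]
  i=4: D_i=min(4*3^4,380)=324, bounds=[162,324]
  i=5: D_i=min(4*3^5,380)=380, bounds=[190,380]

Answer: [2,4] [6,12] [18,36] [54,108] [162,324] [190,380]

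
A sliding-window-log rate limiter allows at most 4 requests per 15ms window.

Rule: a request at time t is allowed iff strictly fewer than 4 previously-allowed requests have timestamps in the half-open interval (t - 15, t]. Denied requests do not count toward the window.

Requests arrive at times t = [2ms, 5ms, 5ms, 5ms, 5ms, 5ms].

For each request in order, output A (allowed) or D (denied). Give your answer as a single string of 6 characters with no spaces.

Answer: AAAADD

Derivation:
Tracking allowed requests in the window:
  req#1 t=2ms: ALLOW
  req#2 t=5ms: ALLOW
  req#3 t=5ms: ALLOW
  req#4 t=5ms: ALLOW
  req#5 t=5ms: DENY
  req#6 t=5ms: DENY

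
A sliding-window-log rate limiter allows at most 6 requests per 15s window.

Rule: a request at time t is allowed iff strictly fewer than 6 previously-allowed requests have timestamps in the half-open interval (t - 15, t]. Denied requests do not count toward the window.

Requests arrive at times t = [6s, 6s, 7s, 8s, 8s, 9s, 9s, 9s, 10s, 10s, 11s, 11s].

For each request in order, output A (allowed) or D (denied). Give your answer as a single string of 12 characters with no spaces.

Tracking allowed requests in the window:
  req#1 t=6s: ALLOW
  req#2 t=6s: ALLOW
  req#3 t=7s: ALLOW
  req#4 t=8s: ALLOW
  req#5 t=8s: ALLOW
  req#6 t=9s: ALLOW
  req#7 t=9s: DENY
  req#8 t=9s: DENY
  req#9 t=10s: DENY
  req#10 t=10s: DENY
  req#11 t=11s: DENY
  req#12 t=11s: DENY

Answer: AAAAAADDDDDD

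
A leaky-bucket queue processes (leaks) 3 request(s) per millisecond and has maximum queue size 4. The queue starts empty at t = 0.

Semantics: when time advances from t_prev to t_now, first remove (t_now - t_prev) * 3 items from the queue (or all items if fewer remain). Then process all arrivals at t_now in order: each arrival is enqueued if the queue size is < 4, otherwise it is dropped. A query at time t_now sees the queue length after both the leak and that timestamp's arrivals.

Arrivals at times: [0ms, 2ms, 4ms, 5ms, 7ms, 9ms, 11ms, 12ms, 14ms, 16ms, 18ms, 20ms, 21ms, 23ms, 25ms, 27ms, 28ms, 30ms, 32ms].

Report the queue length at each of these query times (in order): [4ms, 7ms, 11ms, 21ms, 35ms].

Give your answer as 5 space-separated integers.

Answer: 1 1 1 1 0

Derivation:
Queue lengths at query times:
  query t=4ms: backlog = 1
  query t=7ms: backlog = 1
  query t=11ms: backlog = 1
  query t=21ms: backlog = 1
  query t=35ms: backlog = 0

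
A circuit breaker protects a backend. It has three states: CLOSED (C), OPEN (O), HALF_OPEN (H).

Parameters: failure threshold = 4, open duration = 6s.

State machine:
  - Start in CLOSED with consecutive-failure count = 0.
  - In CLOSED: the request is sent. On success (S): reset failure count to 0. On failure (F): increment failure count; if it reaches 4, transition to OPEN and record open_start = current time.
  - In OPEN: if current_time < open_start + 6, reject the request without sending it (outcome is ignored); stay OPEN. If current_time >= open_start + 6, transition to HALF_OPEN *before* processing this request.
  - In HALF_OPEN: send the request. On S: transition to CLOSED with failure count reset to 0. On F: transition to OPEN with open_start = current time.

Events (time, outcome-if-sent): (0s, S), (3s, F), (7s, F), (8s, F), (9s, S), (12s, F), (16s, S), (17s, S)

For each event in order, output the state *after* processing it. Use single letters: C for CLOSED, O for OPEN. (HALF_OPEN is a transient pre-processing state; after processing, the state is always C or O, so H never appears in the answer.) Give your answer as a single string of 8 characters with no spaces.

Answer: CCCCCCCC

Derivation:
State after each event:
  event#1 t=0s outcome=S: state=CLOSED
  event#2 t=3s outcome=F: state=CLOSED
  event#3 t=7s outcome=F: state=CLOSED
  event#4 t=8s outcome=F: state=CLOSED
  event#5 t=9s outcome=S: state=CLOSED
  event#6 t=12s outcome=F: state=CLOSED
  event#7 t=16s outcome=S: state=CLOSED
  event#8 t=17s outcome=S: state=CLOSED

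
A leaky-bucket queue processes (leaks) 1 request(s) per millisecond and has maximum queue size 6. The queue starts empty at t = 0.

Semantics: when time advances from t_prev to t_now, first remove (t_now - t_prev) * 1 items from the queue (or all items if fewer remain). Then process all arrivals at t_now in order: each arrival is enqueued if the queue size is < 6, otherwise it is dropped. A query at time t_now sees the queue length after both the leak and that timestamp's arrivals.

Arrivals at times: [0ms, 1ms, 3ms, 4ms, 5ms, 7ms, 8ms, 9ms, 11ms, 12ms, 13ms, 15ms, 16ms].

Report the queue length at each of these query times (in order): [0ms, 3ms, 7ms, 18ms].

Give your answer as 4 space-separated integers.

Answer: 1 1 1 0

Derivation:
Queue lengths at query times:
  query t=0ms: backlog = 1
  query t=3ms: backlog = 1
  query t=7ms: backlog = 1
  query t=18ms: backlog = 0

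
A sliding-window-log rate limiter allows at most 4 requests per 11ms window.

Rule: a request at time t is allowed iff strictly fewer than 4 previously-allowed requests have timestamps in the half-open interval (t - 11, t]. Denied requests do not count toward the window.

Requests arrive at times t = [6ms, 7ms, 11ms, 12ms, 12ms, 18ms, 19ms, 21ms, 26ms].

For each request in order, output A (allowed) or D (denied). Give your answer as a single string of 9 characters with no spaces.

Answer: AAAADAADA

Derivation:
Tracking allowed requests in the window:
  req#1 t=6ms: ALLOW
  req#2 t=7ms: ALLOW
  req#3 t=11ms: ALLOW
  req#4 t=12ms: ALLOW
  req#5 t=12ms: DENY
  req#6 t=18ms: ALLOW
  req#7 t=19ms: ALLOW
  req#8 t=21ms: DENY
  req#9 t=26ms: ALLOW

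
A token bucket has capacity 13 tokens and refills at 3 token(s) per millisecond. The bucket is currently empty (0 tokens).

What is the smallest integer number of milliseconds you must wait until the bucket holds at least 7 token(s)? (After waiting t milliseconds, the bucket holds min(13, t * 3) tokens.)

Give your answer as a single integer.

Need t * 3 >= 7, so t >= 7/3.
Smallest integer t = ceil(7/3) = 3.

Answer: 3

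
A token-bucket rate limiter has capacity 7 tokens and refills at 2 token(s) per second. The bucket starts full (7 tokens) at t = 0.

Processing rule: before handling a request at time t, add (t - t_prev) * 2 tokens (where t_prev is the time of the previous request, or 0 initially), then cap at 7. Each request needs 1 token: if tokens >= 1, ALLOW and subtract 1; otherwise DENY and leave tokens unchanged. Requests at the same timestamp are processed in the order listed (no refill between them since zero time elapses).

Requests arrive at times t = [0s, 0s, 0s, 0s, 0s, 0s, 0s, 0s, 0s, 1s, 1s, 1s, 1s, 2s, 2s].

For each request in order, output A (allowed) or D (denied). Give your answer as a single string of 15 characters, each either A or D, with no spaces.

Simulating step by step:
  req#1 t=0s: ALLOW
  req#2 t=0s: ALLOW
  req#3 t=0s: ALLOW
  req#4 t=0s: ALLOW
  req#5 t=0s: ALLOW
  req#6 t=0s: ALLOW
  req#7 t=0s: ALLOW
  req#8 t=0s: DENY
  req#9 t=0s: DENY
  req#10 t=1s: ALLOW
  req#11 t=1s: ALLOW
  req#12 t=1s: DENY
  req#13 t=1s: DENY
  req#14 t=2s: ALLOW
  req#15 t=2s: ALLOW

Answer: AAAAAAADDAADDAA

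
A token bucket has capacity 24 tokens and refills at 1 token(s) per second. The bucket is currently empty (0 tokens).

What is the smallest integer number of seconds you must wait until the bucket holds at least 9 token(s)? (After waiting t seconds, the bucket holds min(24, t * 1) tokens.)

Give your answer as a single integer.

Need t * 1 >= 9, so t >= 9/1.
Smallest integer t = ceil(9/1) = 9.

Answer: 9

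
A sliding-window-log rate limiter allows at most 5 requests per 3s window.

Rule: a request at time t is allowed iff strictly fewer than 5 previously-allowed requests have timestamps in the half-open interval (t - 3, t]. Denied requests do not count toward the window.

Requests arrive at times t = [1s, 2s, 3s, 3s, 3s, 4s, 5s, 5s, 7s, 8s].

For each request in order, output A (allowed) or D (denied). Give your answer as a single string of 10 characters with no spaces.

Answer: AAAAAAADAA

Derivation:
Tracking allowed requests in the window:
  req#1 t=1s: ALLOW
  req#2 t=2s: ALLOW
  req#3 t=3s: ALLOW
  req#4 t=3s: ALLOW
  req#5 t=3s: ALLOW
  req#6 t=4s: ALLOW
  req#7 t=5s: ALLOW
  req#8 t=5s: DENY
  req#9 t=7s: ALLOW
  req#10 t=8s: ALLOW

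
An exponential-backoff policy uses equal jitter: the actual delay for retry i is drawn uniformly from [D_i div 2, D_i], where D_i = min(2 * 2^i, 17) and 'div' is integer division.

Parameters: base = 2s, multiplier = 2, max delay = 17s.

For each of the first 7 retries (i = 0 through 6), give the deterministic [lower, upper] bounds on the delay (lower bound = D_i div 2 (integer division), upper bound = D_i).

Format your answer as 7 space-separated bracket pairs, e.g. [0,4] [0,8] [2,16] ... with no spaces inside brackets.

Computing bounds per retry:
  i=0: D_i=min(2*2^0,17)=2, bounds=[1,2]
  i=1: D_i=min(2*2^1,17)=4, bounds=[2,4]
  i=2: D_i=min(2*2^2,17)=8, bounds=[4,8]
  i=3: D_i=min(2*2^3,17)=16, bounds=[8,16]
  i=4: D_i=min(2*2^4,17)=17, bounds=[8,17]
  i=5: D_i=min(2*2^5,17)=17, bounds=[8,17]
  i=6: D_i=min(2*2^6,17)=17, bounds=[8,17]

Answer: [1,2] [2,4] [4,8] [8,16] [8,17] [8,17] [8,17]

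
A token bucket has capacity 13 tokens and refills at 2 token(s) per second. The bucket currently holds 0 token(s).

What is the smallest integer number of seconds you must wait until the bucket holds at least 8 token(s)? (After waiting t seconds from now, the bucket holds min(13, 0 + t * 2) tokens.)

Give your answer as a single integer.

Need 0 + t * 2 >= 8, so t >= 8/2.
Smallest integer t = ceil(8/2) = 4.

Answer: 4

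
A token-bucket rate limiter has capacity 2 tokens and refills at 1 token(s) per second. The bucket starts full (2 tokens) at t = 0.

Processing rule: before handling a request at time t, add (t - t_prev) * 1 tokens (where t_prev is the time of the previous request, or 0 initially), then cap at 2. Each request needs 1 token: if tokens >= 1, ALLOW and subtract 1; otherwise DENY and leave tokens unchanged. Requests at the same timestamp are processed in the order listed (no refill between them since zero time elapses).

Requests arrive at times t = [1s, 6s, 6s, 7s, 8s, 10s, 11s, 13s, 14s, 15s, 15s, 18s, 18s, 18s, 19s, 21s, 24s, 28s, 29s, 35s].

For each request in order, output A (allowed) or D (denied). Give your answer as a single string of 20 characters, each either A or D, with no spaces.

Answer: AAAAAAAAAAAAADAAAAAA

Derivation:
Simulating step by step:
  req#1 t=1s: ALLOW
  req#2 t=6s: ALLOW
  req#3 t=6s: ALLOW
  req#4 t=7s: ALLOW
  req#5 t=8s: ALLOW
  req#6 t=10s: ALLOW
  req#7 t=11s: ALLOW
  req#8 t=13s: ALLOW
  req#9 t=14s: ALLOW
  req#10 t=15s: ALLOW
  req#11 t=15s: ALLOW
  req#12 t=18s: ALLOW
  req#13 t=18s: ALLOW
  req#14 t=18s: DENY
  req#15 t=19s: ALLOW
  req#16 t=21s: ALLOW
  req#17 t=24s: ALLOW
  req#18 t=28s: ALLOW
  req#19 t=29s: ALLOW
  req#20 t=35s: ALLOW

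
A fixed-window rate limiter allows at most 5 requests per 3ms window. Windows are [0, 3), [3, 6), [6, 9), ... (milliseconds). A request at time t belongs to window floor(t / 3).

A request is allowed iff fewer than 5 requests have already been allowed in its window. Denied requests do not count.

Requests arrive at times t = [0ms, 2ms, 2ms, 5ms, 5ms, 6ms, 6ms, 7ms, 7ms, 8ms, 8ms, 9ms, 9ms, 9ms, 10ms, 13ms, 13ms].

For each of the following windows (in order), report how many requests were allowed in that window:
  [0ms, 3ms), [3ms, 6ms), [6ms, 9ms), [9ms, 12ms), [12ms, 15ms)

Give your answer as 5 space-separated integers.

Processing requests:
  req#1 t=0ms (window 0): ALLOW
  req#2 t=2ms (window 0): ALLOW
  req#3 t=2ms (window 0): ALLOW
  req#4 t=5ms (window 1): ALLOW
  req#5 t=5ms (window 1): ALLOW
  req#6 t=6ms (window 2): ALLOW
  req#7 t=6ms (window 2): ALLOW
  req#8 t=7ms (window 2): ALLOW
  req#9 t=7ms (window 2): ALLOW
  req#10 t=8ms (window 2): ALLOW
  req#11 t=8ms (window 2): DENY
  req#12 t=9ms (window 3): ALLOW
  req#13 t=9ms (window 3): ALLOW
  req#14 t=9ms (window 3): ALLOW
  req#15 t=10ms (window 3): ALLOW
  req#16 t=13ms (window 4): ALLOW
  req#17 t=13ms (window 4): ALLOW

Allowed counts by window: 3 2 5 4 2

Answer: 3 2 5 4 2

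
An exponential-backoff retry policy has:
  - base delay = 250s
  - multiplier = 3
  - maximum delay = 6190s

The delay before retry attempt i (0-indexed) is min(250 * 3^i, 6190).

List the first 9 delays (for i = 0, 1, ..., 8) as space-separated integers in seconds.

Answer: 250 750 2250 6190 6190 6190 6190 6190 6190

Derivation:
Computing each delay:
  i=0: min(250*3^0, 6190) = 250
  i=1: min(250*3^1, 6190) = 750
  i=2: min(250*3^2, 6190) = 2250
  i=3: min(250*3^3, 6190) = 6190
  i=4: min(250*3^4, 6190) = 6190
  i=5: min(250*3^5, 6190) = 6190
  i=6: min(250*3^6, 6190) = 6190
  i=7: min(250*3^7, 6190) = 6190
  i=8: min(250*3^8, 6190) = 6190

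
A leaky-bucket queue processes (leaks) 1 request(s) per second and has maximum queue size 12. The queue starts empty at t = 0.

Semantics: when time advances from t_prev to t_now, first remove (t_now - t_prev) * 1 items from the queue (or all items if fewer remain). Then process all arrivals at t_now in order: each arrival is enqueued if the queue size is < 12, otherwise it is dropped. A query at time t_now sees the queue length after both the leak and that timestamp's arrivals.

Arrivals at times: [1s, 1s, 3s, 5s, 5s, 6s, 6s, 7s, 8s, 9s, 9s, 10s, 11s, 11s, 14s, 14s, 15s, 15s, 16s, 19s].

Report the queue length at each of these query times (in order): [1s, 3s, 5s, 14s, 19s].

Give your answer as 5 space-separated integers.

Queue lengths at query times:
  query t=1s: backlog = 2
  query t=3s: backlog = 1
  query t=5s: backlog = 2
  query t=14s: backlog = 4
  query t=19s: backlog = 3

Answer: 2 1 2 4 3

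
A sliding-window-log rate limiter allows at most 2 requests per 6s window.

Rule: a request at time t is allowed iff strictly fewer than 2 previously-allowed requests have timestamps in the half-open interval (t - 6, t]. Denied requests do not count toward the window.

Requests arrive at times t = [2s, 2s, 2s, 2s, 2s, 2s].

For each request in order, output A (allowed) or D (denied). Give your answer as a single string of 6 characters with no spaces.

Answer: AADDDD

Derivation:
Tracking allowed requests in the window:
  req#1 t=2s: ALLOW
  req#2 t=2s: ALLOW
  req#3 t=2s: DENY
  req#4 t=2s: DENY
  req#5 t=2s: DENY
  req#6 t=2s: DENY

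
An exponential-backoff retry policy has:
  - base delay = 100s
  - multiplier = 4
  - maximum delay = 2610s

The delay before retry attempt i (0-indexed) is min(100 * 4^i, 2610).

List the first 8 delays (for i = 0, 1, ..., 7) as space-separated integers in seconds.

Computing each delay:
  i=0: min(100*4^0, 2610) = 100
  i=1: min(100*4^1, 2610) = 400
  i=2: min(100*4^2, 2610) = 1600
  i=3: min(100*4^3, 2610) = 2610
  i=4: min(100*4^4, 2610) = 2610
  i=5: min(100*4^5, 2610) = 2610
  i=6: min(100*4^6, 2610) = 2610
  i=7: min(100*4^7, 2610) = 2610

Answer: 100 400 1600 2610 2610 2610 2610 2610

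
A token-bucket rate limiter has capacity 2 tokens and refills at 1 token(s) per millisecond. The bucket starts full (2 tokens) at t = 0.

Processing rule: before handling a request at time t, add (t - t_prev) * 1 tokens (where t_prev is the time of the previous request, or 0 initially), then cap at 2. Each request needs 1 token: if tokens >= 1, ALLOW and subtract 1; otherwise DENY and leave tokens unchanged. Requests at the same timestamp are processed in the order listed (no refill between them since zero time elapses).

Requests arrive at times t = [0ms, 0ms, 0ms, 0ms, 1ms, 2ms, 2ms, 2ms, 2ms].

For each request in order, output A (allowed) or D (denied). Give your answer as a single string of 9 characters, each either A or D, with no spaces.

Answer: AADDAADDD

Derivation:
Simulating step by step:
  req#1 t=0ms: ALLOW
  req#2 t=0ms: ALLOW
  req#3 t=0ms: DENY
  req#4 t=0ms: DENY
  req#5 t=1ms: ALLOW
  req#6 t=2ms: ALLOW
  req#7 t=2ms: DENY
  req#8 t=2ms: DENY
  req#9 t=2ms: DENY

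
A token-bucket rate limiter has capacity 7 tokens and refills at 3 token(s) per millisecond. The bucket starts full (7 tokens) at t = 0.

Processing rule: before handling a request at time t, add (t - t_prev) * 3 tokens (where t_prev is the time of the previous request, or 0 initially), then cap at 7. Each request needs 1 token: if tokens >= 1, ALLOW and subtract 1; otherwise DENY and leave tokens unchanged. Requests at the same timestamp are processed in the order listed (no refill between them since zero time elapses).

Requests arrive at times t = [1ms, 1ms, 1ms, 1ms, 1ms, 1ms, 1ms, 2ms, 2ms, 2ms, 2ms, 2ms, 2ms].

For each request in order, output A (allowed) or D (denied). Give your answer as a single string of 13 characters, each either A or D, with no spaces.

Answer: AAAAAAAAAADDD

Derivation:
Simulating step by step:
  req#1 t=1ms: ALLOW
  req#2 t=1ms: ALLOW
  req#3 t=1ms: ALLOW
  req#4 t=1ms: ALLOW
  req#5 t=1ms: ALLOW
  req#6 t=1ms: ALLOW
  req#7 t=1ms: ALLOW
  req#8 t=2ms: ALLOW
  req#9 t=2ms: ALLOW
  req#10 t=2ms: ALLOW
  req#11 t=2ms: DENY
  req#12 t=2ms: DENY
  req#13 t=2ms: DENY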